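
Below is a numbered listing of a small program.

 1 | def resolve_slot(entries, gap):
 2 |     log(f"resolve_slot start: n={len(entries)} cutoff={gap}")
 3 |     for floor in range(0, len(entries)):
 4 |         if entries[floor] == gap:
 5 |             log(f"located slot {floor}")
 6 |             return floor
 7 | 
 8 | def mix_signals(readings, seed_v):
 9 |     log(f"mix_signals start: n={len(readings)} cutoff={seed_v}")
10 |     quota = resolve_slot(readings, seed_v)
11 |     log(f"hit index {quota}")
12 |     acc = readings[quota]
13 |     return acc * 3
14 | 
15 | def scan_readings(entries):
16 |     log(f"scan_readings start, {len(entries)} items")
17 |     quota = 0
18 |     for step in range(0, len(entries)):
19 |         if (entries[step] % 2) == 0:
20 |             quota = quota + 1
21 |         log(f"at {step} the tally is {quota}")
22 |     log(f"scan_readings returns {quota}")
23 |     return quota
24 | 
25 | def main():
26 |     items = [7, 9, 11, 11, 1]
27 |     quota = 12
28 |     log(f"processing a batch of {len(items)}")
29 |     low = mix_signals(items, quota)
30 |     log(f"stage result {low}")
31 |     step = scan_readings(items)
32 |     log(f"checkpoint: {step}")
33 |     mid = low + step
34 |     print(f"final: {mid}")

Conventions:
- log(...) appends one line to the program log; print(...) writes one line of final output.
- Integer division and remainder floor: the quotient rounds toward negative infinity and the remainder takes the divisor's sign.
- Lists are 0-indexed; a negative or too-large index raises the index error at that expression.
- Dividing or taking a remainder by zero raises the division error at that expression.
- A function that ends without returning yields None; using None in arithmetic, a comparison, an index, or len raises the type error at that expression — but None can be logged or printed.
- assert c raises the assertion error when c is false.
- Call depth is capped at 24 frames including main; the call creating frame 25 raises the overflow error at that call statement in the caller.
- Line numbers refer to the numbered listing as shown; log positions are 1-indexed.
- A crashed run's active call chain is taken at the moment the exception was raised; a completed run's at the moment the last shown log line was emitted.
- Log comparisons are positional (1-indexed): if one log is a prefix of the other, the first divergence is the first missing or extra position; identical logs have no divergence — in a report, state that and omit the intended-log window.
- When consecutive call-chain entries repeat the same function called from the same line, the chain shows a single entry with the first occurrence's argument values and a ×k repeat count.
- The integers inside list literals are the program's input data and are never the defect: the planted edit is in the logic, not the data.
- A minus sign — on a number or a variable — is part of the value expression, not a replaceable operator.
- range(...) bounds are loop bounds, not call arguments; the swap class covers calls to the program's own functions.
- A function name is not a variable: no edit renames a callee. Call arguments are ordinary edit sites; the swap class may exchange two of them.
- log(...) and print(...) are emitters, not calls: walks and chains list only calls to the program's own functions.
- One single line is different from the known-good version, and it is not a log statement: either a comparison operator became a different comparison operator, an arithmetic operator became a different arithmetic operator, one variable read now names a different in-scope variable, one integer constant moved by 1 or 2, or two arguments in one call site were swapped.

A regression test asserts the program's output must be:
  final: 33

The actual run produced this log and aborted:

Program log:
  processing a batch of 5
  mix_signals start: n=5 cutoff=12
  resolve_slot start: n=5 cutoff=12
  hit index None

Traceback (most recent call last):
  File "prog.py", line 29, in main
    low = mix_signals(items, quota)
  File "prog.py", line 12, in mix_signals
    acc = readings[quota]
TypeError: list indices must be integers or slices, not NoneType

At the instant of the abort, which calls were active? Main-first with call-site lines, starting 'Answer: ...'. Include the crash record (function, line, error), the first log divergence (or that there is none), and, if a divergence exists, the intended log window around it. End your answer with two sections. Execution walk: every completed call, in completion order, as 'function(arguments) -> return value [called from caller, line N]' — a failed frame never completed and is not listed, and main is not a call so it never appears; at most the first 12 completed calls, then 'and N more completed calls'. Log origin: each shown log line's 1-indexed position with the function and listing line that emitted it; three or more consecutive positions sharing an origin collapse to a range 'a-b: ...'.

Answer: main -> mix_signals (called at line 29).
Key observation: Position 2 is the first bad log line: 'mix_signals start: n=5 cutoff=12' should read 'mix_signals start: n=5 cutoff=11'.
Crash: mix_signals, line 12, TypeError.
First divergence: at position 2 the run shows 'mix_signals start: n=5 cutoff=12' where the working version logs 'mix_signals start: n=5 cutoff=11'.
Intended log window:
  1: processing a batch of 5
  2: mix_signals start: n=5 cutoff=11
  3: resolve_slot start: n=5 cutoff=11
Execution walk:
  resolve_slot([7, 9, 11, 11, 1], 12) -> None  [called from mix_signals, line 10]
Log origin:
  1 — main, line 28
  2 — mix_signals, line 9
  3 — resolve_slot, line 2
  4 — mix_signals, line 11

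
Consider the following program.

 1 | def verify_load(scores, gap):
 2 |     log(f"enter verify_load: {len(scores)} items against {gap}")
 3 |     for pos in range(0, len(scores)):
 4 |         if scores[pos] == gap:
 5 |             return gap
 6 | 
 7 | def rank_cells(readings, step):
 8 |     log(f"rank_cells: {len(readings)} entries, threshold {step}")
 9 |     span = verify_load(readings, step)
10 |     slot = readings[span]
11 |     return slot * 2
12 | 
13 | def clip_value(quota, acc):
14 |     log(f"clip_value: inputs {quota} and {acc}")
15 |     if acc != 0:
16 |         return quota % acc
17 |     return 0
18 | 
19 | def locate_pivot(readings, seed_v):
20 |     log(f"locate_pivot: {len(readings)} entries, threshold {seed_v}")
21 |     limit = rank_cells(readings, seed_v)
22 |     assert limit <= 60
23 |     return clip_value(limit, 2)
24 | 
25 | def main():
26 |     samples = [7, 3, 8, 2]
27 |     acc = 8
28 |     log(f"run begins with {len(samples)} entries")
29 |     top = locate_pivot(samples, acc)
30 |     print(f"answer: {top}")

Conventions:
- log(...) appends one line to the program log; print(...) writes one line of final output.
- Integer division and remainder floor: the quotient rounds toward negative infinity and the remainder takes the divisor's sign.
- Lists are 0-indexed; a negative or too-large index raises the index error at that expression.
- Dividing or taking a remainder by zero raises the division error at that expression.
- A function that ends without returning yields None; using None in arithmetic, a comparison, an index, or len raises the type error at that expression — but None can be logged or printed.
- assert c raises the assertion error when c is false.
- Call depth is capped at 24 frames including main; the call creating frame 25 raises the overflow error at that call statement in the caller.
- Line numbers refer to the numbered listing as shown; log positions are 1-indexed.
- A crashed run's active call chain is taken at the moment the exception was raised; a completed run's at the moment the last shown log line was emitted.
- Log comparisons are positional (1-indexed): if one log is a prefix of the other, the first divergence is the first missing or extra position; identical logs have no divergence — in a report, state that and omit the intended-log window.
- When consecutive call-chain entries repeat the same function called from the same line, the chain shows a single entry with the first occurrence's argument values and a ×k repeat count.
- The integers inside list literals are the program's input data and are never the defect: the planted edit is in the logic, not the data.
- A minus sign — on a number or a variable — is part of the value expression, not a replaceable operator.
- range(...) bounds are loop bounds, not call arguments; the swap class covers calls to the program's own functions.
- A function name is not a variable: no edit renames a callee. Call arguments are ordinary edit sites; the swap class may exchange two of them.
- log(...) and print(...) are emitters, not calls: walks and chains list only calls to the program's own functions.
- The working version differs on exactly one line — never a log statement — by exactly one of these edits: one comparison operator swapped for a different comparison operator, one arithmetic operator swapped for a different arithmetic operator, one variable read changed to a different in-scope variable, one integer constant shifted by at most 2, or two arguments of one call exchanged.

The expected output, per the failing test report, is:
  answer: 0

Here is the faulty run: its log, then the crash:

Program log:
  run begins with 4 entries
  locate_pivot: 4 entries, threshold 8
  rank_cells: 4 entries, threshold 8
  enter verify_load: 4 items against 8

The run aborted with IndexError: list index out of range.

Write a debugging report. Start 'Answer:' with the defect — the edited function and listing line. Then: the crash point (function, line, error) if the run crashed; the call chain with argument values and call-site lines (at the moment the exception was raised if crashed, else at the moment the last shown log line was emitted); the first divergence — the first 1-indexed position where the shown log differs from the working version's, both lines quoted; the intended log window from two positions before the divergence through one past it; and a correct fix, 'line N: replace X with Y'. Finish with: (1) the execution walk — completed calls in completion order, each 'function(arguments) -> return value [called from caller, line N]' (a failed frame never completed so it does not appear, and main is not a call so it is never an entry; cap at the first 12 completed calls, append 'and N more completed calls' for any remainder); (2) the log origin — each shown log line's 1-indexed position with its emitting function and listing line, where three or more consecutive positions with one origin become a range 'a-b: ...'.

Answer: the defect is in verify_load at line 5.
Core observation: The faulty run's log stops after 4 lines; the working version's next line would be 'clip_value: inputs 16 and 2'.
Crash: rank_cells, line 10, IndexError.
Call chain: main -> locate_pivot([7, 3, 8, 2], 8) (called at line 29) -> rank_cells([7, 3, 8, 2], 8) (called at line 21).
First divergence: position 5 — the faulty run's log ends after 4 lines; the working version continues with 'clip_value: inputs 16 and 2'.
Intended log window:
  3: rank_cells: 4 entries, threshold 8
  4: enter verify_load: 4 items against 8
  5: clip_value: inputs 16 and 2
Execution walk:
  verify_load([7, 3, 8, 2], 8) -> 8  [called from rank_cells, line 9]
Log origins:
  1: from main, line 28
  2: from locate_pivot, line 20
  3: from rank_cells, line 8
  4: from verify_load, line 2
A correct fix: line 5: replace `gap` with `pos`.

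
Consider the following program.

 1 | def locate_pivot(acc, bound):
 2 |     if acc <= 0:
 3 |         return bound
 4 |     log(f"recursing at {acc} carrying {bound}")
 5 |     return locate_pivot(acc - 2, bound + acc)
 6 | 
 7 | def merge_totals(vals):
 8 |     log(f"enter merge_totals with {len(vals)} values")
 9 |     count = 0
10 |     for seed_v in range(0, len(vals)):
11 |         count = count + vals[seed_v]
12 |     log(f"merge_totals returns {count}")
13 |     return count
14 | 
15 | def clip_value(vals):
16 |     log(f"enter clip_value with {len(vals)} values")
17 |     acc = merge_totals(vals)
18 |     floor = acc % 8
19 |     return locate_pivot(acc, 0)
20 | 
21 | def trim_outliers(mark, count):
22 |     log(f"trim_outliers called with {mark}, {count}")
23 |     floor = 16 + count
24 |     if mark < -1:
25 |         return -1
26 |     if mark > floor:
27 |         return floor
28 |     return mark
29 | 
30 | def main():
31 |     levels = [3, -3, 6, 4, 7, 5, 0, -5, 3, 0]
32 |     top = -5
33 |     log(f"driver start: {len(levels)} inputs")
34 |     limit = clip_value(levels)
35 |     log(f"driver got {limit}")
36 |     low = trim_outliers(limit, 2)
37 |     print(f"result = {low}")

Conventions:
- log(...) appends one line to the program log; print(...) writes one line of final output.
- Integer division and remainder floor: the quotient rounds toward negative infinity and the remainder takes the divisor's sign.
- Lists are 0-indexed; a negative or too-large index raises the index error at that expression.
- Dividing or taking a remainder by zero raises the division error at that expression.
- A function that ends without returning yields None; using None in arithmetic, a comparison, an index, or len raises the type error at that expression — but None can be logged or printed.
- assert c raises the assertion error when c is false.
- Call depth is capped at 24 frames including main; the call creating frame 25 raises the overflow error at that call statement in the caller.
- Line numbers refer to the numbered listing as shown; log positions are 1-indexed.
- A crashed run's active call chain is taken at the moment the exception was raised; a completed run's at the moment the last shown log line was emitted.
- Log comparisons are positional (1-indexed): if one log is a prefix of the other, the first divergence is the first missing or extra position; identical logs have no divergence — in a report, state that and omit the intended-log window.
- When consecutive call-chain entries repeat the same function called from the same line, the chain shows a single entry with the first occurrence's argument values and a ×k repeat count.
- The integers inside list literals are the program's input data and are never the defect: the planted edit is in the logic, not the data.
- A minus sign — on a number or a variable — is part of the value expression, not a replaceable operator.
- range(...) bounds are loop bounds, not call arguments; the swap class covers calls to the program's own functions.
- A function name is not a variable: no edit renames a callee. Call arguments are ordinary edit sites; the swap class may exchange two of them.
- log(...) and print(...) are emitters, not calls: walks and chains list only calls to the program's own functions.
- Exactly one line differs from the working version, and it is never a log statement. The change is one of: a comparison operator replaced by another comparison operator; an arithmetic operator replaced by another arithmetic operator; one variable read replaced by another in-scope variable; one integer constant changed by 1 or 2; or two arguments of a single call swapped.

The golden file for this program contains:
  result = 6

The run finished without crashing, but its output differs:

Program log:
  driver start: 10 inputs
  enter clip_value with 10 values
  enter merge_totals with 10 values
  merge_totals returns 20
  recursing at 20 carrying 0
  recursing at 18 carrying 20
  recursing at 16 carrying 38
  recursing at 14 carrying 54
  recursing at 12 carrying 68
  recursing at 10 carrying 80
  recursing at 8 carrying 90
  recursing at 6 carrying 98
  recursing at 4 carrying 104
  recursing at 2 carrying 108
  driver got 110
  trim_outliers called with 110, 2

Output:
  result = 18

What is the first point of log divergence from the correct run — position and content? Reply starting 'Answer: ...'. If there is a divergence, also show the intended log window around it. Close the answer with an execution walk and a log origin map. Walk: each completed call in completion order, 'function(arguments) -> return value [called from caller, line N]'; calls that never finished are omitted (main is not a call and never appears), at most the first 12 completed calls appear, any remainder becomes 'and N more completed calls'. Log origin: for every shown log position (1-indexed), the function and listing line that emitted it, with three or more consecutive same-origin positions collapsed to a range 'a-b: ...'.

Answer: position 5 — the shown line 'recursing at 20 carrying 0' should read 'recursing at 4 carrying 0'.
Intended log window:
  3: enter merge_totals with 10 values
  4: merge_totals returns 20
  5: recursing at 4 carrying 0
  6: recursing at 2 carrying 4
Execution walk:
  merge_totals([3, -3, 6, 4, 7, 5, 0, -5, 3, 0]) -> 20  [called from clip_value, line 17]
  locate_pivot(0, 110) -> 110  [called from locate_pivot, line 5]
  locate_pivot(2, 108) -> 110  [called from locate_pivot, line 5]
  locate_pivot(4, 104) -> 110  [called from locate_pivot, line 5]
  locate_pivot(6, 98) -> 110  [called from locate_pivot, line 5]
  locate_pivot(8, 90) -> 110  [called from locate_pivot, line 5]
  locate_pivot(10, 80) -> 110  [called from locate_pivot, line 5]
  locate_pivot(12, 68) -> 110  [called from locate_pivot, line 5]
  locate_pivot(14, 54) -> 110  [called from locate_pivot, line 5]
  locate_pivot(16, 38) -> 110  [called from locate_pivot, line 5]
  locate_pivot(18, 20) -> 110  [called from locate_pivot, line 5]
  locate_pivot(20, 0) -> 110  [called from clip_value, line 19]
  ... and 2 more completed calls
Log line origins:
  1: emitted by main (line 33)
  2: emitted by clip_value (line 16)
  3: emitted by merge_totals (line 8)
  4: emitted by merge_totals (line 12)
  5-14: emitted by locate_pivot (line 4)
  15: emitted by main (line 35)
  16: emitted by trim_outliers (line 22)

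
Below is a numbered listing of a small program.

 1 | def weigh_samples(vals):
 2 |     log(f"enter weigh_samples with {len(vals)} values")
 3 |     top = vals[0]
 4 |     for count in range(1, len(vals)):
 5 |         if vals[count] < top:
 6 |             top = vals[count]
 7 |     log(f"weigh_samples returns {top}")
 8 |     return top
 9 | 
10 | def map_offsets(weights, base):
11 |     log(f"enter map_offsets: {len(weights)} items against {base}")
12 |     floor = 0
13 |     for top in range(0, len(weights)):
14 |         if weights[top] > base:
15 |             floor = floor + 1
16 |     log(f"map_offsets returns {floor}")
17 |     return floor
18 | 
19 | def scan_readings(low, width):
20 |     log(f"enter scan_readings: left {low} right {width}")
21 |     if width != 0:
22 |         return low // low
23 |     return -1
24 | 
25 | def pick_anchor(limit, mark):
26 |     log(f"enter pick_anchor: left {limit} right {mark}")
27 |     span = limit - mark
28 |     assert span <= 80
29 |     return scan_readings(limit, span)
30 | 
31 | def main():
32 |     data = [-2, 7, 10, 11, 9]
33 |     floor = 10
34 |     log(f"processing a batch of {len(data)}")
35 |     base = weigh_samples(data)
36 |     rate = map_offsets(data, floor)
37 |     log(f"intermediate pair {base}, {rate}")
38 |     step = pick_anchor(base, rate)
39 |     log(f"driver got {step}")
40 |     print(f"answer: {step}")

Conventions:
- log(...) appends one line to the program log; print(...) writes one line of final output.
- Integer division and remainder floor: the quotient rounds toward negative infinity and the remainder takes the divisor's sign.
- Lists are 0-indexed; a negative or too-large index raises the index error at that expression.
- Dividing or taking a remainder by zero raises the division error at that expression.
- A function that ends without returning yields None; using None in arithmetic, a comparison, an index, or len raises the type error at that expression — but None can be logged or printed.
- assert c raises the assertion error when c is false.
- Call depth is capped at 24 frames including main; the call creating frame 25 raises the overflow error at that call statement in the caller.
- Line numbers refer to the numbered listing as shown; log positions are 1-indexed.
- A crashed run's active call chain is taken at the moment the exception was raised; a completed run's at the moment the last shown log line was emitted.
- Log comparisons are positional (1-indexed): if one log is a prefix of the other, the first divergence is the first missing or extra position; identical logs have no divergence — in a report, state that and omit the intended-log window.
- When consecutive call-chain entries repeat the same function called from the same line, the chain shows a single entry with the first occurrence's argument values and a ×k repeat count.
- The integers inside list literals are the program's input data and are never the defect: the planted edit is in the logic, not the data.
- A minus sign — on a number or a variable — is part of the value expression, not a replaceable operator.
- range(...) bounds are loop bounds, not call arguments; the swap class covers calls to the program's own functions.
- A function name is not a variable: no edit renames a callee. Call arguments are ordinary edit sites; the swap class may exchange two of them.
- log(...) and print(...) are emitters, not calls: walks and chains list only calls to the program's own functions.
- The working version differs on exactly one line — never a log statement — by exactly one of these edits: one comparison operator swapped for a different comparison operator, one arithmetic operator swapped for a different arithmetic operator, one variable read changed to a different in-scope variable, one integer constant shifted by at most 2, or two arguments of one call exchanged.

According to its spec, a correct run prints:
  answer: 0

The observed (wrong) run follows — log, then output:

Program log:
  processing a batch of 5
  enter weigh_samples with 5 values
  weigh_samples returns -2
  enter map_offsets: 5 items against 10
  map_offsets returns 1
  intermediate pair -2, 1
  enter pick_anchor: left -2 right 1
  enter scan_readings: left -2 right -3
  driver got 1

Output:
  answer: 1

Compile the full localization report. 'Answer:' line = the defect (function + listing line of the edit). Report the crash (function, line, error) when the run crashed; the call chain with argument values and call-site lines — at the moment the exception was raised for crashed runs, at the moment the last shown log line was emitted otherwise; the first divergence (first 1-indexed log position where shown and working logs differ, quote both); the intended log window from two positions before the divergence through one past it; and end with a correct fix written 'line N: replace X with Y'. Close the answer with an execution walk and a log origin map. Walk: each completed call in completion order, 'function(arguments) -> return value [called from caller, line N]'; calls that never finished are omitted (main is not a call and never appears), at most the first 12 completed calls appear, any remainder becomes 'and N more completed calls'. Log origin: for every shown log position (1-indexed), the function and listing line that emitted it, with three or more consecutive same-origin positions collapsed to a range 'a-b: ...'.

Answer: the defect is in scan_readings at line 22.
Key observation: The log first diverges at position 9: the faulty run prints 'driver got 1' where the working version prints 'driver got 0'.
Call chain: main.
First divergence: at position 9 the run shows 'driver got 1' where the working version logs 'driver got 0'.
Intended log window:
  7: enter pick_anchor: left -2 right 1
  8: enter scan_readings: left -2 right -3
  9: driver got 0
Execution walk:
  weigh_samples([-2, 7, 10, 11, 9]) -> -2  [called from main, line 35]
  map_offsets([-2, 7, 10, 11, 9], 10) -> 1  [called from main, line 36]
  scan_readings(-2, -3) -> 1  [called from pick_anchor, line 29]
  pick_anchor(-2, 1) -> 1  [called from main, line 38]
Log origin:
  1: emitted by main (line 34)
  2: emitted by weigh_samples (line 2)
  3: emitted by weigh_samples (line 7)
  4: emitted by map_offsets (line 11)
  5: emitted by map_offsets (line 16)
  6: emitted by main (line 37)
  7: emitted by pick_anchor (line 26)
  8: emitted by scan_readings (line 20)
  9: emitted by main (line 39)
A correct fix: line 22: replace `low // low` with `low // width`.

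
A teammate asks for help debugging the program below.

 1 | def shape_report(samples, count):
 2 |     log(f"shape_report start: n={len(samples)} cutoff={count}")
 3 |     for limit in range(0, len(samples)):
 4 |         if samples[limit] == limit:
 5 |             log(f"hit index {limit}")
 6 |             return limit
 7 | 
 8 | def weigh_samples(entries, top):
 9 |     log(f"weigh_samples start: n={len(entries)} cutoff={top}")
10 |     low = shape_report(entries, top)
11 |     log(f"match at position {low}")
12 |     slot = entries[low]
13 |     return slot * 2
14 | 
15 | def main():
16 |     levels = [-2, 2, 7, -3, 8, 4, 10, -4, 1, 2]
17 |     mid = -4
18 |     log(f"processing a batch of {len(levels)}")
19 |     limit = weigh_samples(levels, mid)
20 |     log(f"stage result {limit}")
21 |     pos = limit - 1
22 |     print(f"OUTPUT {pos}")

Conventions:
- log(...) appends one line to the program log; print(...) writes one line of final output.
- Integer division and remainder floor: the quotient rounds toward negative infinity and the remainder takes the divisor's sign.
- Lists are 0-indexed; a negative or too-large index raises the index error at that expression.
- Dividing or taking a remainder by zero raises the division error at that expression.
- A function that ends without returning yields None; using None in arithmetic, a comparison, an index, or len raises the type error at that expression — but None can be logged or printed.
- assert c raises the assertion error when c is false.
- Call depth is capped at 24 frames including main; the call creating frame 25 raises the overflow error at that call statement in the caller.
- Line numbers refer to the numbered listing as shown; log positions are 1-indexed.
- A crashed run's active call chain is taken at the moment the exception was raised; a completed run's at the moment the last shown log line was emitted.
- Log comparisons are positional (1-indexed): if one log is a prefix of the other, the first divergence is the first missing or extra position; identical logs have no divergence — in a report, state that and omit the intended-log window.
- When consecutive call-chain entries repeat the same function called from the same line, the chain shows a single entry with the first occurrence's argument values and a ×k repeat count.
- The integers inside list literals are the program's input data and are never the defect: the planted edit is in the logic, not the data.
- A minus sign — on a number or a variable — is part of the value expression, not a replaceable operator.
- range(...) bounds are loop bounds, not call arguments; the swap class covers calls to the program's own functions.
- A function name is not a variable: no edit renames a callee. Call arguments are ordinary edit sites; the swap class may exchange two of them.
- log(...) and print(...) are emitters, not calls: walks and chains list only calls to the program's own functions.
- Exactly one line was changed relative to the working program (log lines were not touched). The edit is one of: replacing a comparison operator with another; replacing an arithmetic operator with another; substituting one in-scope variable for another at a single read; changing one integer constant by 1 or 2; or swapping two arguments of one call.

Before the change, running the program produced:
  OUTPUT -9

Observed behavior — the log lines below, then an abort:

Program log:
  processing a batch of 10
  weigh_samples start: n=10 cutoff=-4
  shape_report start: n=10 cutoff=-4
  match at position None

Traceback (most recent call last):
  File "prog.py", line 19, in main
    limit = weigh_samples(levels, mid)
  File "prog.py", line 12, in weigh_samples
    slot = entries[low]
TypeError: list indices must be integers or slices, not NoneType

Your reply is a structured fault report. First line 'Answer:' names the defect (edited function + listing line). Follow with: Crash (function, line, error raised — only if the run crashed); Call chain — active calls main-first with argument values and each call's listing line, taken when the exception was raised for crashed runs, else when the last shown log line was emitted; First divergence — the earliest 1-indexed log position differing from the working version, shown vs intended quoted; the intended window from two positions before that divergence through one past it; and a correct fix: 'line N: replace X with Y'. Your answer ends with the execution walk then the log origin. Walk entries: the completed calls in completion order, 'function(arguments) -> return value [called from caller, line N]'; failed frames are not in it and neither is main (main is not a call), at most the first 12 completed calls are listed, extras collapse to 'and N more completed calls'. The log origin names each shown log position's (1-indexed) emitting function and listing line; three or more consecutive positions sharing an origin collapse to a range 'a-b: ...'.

Answer: the defect is in shape_report at line 4.
Core observation: Position 4 is the first bad log line: 'match at position None' should read 'hit index 7'.
Crash: weigh_samples, line 12, TypeError.
Call chain: main -> weigh_samples([-2, 2, 7, -3, 8, 4, 10, -4, 1, 2], -4) (called at line 19).
First divergence: at position 4 the run shows 'match at position None' where the working version logs 'hit index 7'.
Intended log window:
  2: weigh_samples start: n=10 cutoff=-4
  3: shape_report start: n=10 cutoff=-4
  4: hit index 7
  5: match at position 7
Execution walk:
  shape_report([-2, 2, 7, -3, 8, 4, 10, -4, 1, 2], -4) -> None  [called from weigh_samples, line 10]
Log origin:
  1: emitted by main (line 18)
  2: emitted by weigh_samples (line 9)
  3: emitted by shape_report (line 2)
  4: emitted by weigh_samples (line 11)
A correct fix: line 4: replace `samples[limit] == limit` with `samples[limit] == count`.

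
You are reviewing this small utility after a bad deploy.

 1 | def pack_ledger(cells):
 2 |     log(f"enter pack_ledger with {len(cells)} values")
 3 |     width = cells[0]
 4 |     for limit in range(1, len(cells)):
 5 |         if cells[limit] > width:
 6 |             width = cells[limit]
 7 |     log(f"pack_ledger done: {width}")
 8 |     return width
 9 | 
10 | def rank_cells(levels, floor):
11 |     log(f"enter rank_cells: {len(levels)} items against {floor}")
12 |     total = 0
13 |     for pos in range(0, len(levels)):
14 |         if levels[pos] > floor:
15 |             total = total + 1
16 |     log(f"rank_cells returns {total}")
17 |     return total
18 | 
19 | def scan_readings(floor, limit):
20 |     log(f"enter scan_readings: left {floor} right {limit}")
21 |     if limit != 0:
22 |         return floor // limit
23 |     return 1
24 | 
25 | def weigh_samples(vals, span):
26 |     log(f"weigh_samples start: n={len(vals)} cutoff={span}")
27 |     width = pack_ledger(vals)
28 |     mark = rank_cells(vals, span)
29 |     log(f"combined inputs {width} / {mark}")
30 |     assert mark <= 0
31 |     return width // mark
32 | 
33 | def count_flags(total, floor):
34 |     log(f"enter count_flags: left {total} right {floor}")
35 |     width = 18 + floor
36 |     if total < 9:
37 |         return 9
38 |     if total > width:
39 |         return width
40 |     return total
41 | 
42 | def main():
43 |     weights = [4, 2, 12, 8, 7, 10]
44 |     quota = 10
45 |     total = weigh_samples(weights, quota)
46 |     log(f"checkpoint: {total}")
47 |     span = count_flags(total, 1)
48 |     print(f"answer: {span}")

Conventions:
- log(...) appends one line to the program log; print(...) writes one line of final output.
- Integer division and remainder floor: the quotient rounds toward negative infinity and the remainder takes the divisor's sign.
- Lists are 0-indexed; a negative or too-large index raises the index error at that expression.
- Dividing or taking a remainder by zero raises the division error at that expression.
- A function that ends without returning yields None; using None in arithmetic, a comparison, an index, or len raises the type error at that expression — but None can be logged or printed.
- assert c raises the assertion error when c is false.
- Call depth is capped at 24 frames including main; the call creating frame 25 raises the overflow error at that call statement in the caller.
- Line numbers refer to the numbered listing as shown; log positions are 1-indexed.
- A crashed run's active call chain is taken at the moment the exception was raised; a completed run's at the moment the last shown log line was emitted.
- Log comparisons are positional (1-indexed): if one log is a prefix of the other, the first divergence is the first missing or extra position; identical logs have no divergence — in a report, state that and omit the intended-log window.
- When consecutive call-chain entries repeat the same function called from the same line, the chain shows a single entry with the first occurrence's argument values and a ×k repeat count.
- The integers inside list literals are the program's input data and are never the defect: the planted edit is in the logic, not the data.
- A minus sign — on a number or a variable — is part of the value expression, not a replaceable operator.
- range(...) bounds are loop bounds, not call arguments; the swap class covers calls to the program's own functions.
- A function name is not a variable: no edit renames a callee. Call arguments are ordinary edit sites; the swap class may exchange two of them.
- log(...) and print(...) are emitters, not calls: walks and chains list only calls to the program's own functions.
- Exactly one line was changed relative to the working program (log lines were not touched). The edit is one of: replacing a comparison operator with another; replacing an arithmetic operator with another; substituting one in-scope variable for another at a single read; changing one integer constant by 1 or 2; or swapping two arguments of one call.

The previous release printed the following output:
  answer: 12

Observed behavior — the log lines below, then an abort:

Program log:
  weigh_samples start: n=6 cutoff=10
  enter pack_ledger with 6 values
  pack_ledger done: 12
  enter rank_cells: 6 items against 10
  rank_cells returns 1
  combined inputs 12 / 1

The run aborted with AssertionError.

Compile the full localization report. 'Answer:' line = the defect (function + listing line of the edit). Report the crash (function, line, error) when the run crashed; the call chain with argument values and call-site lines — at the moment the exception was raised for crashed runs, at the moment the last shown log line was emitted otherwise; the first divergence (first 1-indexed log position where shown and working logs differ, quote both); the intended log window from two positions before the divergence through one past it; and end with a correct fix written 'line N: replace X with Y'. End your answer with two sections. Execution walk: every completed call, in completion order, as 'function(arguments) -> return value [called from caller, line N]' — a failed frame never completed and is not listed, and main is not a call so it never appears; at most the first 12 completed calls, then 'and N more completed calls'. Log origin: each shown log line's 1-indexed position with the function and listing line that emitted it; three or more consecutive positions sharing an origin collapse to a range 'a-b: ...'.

Answer: the defect is in weigh_samples at line 30.
The tell: Only 6 log lines were emitted before the run died; the intended continuation was 'checkpoint: 12'.
Crash: weigh_samples, line 30, AssertionError.
Call chain: main -> weigh_samples([4, 2, 12, 8, 7, 10], 10) (called at line 45).
First divergence: position 7 — the faulty run's log ends after 6 lines; the working version continues with 'checkpoint: 12'.
Intended log window:
  5: rank_cells returns 1
  6: combined inputs 12 / 1
  7: checkpoint: 12
  8: enter count_flags: left 12 right 1
Execution walk:
  pack_ledger([4, 2, 12, 8, 7, 10]) -> 12  [called from weigh_samples, line 27]
  rank_cells([4, 2, 12, 8, 7, 10], 10) -> 1  [called from weigh_samples, line 28]
Origin of each log line:
  1 — weigh_samples, line 26
  2 — pack_ledger, line 2
  3 — pack_ledger, line 7
  4 — rank_cells, line 11
  5 — rank_cells, line 16
  6 — weigh_samples, line 29
A correct fix: line 30: replace `<=` with `>`.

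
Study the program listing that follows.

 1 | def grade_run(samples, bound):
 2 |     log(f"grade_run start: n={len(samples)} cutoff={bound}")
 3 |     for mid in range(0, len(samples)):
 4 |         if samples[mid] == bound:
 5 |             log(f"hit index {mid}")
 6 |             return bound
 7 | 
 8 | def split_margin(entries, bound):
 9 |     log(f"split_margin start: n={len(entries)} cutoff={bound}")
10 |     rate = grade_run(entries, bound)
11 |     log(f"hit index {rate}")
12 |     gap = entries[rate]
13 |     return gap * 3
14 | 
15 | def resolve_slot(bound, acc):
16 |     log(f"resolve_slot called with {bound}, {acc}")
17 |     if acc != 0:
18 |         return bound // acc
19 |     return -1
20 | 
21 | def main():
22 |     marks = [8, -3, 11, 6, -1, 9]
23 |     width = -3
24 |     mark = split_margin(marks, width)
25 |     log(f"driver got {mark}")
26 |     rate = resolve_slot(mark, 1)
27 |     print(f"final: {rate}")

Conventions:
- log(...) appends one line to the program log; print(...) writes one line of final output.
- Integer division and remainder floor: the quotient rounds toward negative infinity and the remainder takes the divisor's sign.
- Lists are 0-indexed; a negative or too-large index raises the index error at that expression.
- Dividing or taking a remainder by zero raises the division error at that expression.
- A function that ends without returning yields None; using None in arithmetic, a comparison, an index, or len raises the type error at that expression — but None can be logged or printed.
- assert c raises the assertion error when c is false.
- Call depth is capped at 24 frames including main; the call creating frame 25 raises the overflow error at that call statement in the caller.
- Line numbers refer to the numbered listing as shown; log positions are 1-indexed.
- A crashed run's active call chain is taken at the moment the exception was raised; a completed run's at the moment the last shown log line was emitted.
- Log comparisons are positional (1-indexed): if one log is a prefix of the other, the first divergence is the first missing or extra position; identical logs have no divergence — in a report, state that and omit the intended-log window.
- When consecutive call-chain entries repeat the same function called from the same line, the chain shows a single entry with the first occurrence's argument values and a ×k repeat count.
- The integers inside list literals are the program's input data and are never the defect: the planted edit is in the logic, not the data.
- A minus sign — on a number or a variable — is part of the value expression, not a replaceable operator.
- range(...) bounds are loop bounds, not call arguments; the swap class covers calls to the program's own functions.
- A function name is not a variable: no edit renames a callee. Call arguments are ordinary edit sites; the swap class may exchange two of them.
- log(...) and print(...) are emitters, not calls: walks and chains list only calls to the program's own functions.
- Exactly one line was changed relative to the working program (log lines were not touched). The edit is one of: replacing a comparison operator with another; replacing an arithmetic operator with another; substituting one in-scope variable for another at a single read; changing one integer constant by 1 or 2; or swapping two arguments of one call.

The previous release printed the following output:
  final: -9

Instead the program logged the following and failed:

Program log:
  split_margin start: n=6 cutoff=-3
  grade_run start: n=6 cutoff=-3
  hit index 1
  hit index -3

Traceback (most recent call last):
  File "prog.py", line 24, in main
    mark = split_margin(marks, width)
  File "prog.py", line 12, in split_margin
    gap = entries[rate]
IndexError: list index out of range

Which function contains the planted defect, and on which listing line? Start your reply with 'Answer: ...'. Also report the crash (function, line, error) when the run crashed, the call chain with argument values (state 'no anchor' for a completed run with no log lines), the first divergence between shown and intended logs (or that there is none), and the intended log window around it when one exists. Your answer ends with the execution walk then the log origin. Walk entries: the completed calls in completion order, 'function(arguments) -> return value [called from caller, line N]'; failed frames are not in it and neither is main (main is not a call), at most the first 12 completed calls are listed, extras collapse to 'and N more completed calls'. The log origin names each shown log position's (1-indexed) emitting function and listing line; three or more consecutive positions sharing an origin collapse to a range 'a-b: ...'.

Answer: the defect is in grade_run at line 6.
The tell: The log first diverges at position 4: the faulty run prints 'hit index -3' where the working version prints 'hit index 1'.
Crash: split_margin, line 12, IndexError.
Call chain: main -> split_margin([8, -3, 11, 6, -1, 9], -3) (called at line 24).
First divergence: position 4 — shown 'hit index -3', intended 'hit index 1'.
Intended log window:
  2: grade_run start: n=6 cutoff=-3
  3: hit index 1
  4: hit index 1
  5: driver got -9
Execution walk:
  grade_run([8, -3, 11, 6, -1, 9], -3) -> -3  [called from split_margin, line 10]
Log origins:
  1: logged in split_margin at line 9
  2: logged in grade_run at line 2
  3: logged in grade_run at line 5
  4: logged in split_margin at line 11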